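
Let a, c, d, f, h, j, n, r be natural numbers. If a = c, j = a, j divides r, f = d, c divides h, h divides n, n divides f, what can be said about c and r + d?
c divides r + d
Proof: Since j = a and j divides r, a divides r. a = c, so c divides r. c divides h and h divides n, so c divides n. Since n divides f, c divides f. Since f = d, c divides d. Since c divides r, c divides r + d.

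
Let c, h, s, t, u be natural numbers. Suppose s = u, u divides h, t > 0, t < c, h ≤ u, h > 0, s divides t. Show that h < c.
Since u divides h and h > 0, u ≤ h. Since h ≤ u, u = h. Because s = u and s divides t, u divides t. t > 0, so u ≤ t. From u = h, h ≤ t. Since t < c, h < c.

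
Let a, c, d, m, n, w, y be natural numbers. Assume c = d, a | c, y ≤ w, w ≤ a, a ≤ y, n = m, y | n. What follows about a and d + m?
a | d + m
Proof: From c = d and a | c, a | d. y ≤ w and w ≤ a, therefore y ≤ a. From a ≤ y, y = a. n = m and y | n, so y | m. Since y = a, a | m. Because a | d, a | d + m.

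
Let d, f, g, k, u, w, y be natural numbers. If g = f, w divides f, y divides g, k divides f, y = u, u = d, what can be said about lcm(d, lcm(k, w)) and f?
lcm(d, lcm(k, w)) divides f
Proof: y = u and u = d, hence y = d. Since g = f and y divides g, y divides f. Since y = d, d divides f. Since k divides f and w divides f, lcm(k, w) divides f. d divides f, so lcm(d, lcm(k, w)) divides f.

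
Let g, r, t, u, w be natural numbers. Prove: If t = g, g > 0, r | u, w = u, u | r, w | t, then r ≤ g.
u | r and r | u, therefore u = r. t = g and w | t, so w | g. Since w = u, u | g. g > 0, so u ≤ g. Since u = r, r ≤ g.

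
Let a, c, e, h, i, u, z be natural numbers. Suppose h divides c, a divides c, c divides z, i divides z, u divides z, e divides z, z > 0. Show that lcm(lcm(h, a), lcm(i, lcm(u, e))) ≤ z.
Because h divides c and a divides c, lcm(h, a) divides c. From c divides z, lcm(h, a) divides z. Since u divides z and e divides z, lcm(u, e) divides z. i divides z, so lcm(i, lcm(u, e)) divides z. Since lcm(h, a) divides z, lcm(lcm(h, a), lcm(i, lcm(u, e))) divides z. Since z > 0, lcm(lcm(h, a), lcm(i, lcm(u, e))) ≤ z.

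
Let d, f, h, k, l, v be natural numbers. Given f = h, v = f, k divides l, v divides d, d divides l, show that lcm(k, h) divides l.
Because v = f and f = h, v = h. v divides d and d divides l, hence v divides l. Since v = h, h divides l. k divides l, so lcm(k, h) divides l.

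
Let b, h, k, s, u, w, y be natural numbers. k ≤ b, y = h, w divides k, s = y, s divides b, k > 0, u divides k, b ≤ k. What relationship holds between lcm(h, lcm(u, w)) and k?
lcm(h, lcm(u, w)) ≤ k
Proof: From s = y and y = h, s = h. Because b ≤ k and k ≤ b, b = k. Because s divides b, s divides k. s = h, so h divides k. u divides k and w divides k, hence lcm(u, w) divides k. h divides k, so lcm(h, lcm(u, w)) divides k. k > 0, so lcm(h, lcm(u, w)) ≤ k.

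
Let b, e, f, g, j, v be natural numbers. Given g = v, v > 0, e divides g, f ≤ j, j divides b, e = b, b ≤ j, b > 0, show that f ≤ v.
j divides b and b > 0, hence j ≤ b. b ≤ j, so b = j. Since e = b, e = j. g = v and e divides g, hence e divides v. Since e = j, j divides v. v > 0, so j ≤ v. Since f ≤ j, f ≤ v.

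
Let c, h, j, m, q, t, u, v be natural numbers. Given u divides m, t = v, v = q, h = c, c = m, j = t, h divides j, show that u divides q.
t = v and v = q, hence t = q. h = c and c = m, so h = m. j = t and h divides j, hence h divides t. From h = m, m divides t. t = q, so m divides q. u divides m, so u divides q.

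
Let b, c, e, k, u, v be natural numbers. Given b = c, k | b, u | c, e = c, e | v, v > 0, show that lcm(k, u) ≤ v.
Because b = c and k | b, k | c. From u | c, lcm(k, u) | c. Since e = c and e | v, c | v. Since lcm(k, u) | c, lcm(k, u) | v. Since v > 0, lcm(k, u) ≤ v.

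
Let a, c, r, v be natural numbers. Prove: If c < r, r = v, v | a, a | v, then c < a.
Because v | a and a | v, v = a. r = v, so r = a. From c < r, c < a.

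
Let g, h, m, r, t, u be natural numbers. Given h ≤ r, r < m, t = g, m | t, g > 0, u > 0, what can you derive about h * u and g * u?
h * u < g * u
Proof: Since h ≤ r and r < m, h < m. t = g and m | t, so m | g. Since g > 0, m ≤ g. h < m, so h < g. Because u > 0, h * u < g * u.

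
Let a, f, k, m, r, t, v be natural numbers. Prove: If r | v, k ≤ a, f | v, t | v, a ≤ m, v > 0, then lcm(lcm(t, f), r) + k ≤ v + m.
t | v and f | v, therefore lcm(t, f) | v. Since r | v, lcm(lcm(t, f), r) | v. Since v > 0, lcm(lcm(t, f), r) ≤ v. Since k ≤ a and a ≤ m, k ≤ m. Since lcm(lcm(t, f), r) ≤ v, lcm(lcm(t, f), r) + k ≤ v + m.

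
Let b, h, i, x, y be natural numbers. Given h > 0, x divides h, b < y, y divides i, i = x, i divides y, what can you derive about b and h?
b < h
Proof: y divides i and i divides y, therefore y = i. Since i = x, y = x. Since b < y, b < x. x divides h and h > 0, therefore x ≤ h. Since b < x, b < h.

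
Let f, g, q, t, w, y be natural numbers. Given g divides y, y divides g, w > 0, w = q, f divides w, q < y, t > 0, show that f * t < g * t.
Since f divides w and w > 0, f ≤ w. Since w = q, f ≤ q. Since y divides g and g divides y, y = g. q < y, so q < g. Since f ≤ q, f < g. Since t > 0, by multiplying by a positive, f * t < g * t.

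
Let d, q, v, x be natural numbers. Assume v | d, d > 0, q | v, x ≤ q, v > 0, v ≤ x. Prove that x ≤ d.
Since q | v and v > 0, q ≤ v. From x ≤ q, x ≤ v. v ≤ x, so v = x. Since v | d, x | d. d > 0, so x ≤ d.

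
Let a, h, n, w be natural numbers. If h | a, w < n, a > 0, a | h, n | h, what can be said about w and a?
w < a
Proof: h | a and a | h, so h = a. Since n | h, n | a. Since a > 0, n ≤ a. Since w < n, w < a.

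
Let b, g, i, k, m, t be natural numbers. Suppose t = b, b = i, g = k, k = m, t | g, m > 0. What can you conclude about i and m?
i ≤ m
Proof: t = b and b = i, so t = i. From g = k and k = m, g = m. Since t | g, t | m. Since m > 0, t ≤ m. Since t = i, i ≤ m.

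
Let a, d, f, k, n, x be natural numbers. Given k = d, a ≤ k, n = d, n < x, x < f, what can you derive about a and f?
a < f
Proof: k = d and a ≤ k, so a ≤ d. n = d and n < x, hence d < x. Since a ≤ d, a < x. Since x < f, a < f.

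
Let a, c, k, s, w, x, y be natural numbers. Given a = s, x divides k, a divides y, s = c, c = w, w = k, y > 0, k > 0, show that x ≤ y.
x divides k and k > 0, therefore x ≤ k. a = s and s = c, thus a = c. c = w, so a = w. Since w = k, a = k. a divides y and y > 0, therefore a ≤ y. Since a = k, k ≤ y. Since x ≤ k, x ≤ y.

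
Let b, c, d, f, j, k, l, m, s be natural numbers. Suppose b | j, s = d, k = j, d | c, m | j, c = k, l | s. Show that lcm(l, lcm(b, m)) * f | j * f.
s = d and l | s, so l | d. c = k and k = j, hence c = j. From d | c, d | j. l | d, so l | j. b | j and m | j, thus lcm(b, m) | j. l | j, so lcm(l, lcm(b, m)) | j. Then lcm(l, lcm(b, m)) * f | j * f.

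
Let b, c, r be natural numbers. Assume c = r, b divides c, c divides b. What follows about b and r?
b = r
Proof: b divides c and c divides b, so b = c. c = r, so b = r.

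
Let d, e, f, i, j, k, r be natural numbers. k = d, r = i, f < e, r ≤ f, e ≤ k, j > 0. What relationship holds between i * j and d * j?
i * j < d * j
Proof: Since r ≤ f and f < e, r < e. Because r = i, i < e. Since e ≤ k, i < k. k = d, so i < d. Since j > 0, by multiplying by a positive, i * j < d * j.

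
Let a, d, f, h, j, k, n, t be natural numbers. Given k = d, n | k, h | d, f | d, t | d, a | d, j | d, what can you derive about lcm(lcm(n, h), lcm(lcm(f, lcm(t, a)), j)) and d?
lcm(lcm(n, h), lcm(lcm(f, lcm(t, a)), j)) | d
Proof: k = d and n | k, therefore n | d. Since h | d, lcm(n, h) | d. t | d and a | d, thus lcm(t, a) | d. f | d, so lcm(f, lcm(t, a)) | d. Since j | d, lcm(lcm(f, lcm(t, a)), j) | d. Since lcm(n, h) | d, lcm(lcm(n, h), lcm(lcm(f, lcm(t, a)), j)) | d.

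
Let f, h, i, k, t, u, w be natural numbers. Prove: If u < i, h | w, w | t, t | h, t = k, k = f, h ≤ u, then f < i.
h | w and w | t, therefore h | t. t | h, so h = t. t = k, so h = k. Since h ≤ u, k ≤ u. Since u < i, k < i. Since k = f, f < i.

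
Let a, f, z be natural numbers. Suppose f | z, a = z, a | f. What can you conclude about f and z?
f = z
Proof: Since a = z and a | f, z | f. From f | z, f = z.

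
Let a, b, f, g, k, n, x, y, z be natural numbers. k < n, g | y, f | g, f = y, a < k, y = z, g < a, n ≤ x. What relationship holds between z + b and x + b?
z + b < x + b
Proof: f = y and f | g, therefore y | g. Since g | y, g = y. Since y = z, g = z. g < a and a < k, thus g < k. k < n, so g < n. n ≤ x, so g < x. Since g = z, z < x. Then z + b < x + b.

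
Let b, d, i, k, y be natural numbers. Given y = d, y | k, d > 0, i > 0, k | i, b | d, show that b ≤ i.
b | d and d > 0, therefore b ≤ d. y | k and k | i, therefore y | i. Because i > 0, y ≤ i. From y = d, d ≤ i. Since b ≤ d, b ≤ i.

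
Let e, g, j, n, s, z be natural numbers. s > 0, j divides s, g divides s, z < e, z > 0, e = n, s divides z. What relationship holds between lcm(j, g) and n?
lcm(j, g) < n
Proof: j divides s and g divides s, thus lcm(j, g) divides s. s > 0, so lcm(j, g) ≤ s. Because s divides z and z > 0, s ≤ z. Because lcm(j, g) ≤ s, lcm(j, g) ≤ z. Since e = n and z < e, z < n. lcm(j, g) ≤ z, so lcm(j, g) < n.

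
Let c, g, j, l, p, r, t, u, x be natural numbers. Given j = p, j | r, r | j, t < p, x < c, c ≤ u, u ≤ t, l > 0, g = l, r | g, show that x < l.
c ≤ u and u ≤ t, thus c ≤ t. t < p, so c < p. Since x < c, x < p. Since r | j and j | r, r = j. j = p, so r = p. g = l and r | g, so r | l. Since r = p, p | l. Since l > 0, p ≤ l. x < p, so x < l.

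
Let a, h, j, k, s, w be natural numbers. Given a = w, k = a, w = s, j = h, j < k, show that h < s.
From k = a and a = w, k = w. j < k, so j < w. From w = s, j < s. j = h, so h < s.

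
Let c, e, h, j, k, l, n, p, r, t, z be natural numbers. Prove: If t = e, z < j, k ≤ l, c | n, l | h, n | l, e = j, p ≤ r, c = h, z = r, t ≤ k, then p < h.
Since z = r and z < j, r < j. Because t = e and e = j, t = j. From c | n and n | l, c | l. Since c = h, h | l. l | h, so l = h. Since k ≤ l, k ≤ h. Since t ≤ k, t ≤ h. Since t = j, j ≤ h. Since r < j, r < h. p ≤ r, so p < h.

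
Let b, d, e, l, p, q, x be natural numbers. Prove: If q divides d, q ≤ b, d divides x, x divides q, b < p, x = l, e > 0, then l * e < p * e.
Since q divides d and d divides x, q divides x. Because x divides q, q = x. x = l, so q = l. Since q ≤ b and b < p, q < p. q = l, so l < p. Because e > 0, by multiplying by a positive, l * e < p * e.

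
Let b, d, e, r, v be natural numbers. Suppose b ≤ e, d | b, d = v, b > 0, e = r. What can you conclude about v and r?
v ≤ r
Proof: d | b and b > 0, so d ≤ b. b ≤ e, so d ≤ e. e = r, so d ≤ r. Since d = v, v ≤ r.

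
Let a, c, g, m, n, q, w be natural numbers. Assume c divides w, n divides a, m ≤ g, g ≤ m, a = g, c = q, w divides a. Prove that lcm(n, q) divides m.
From g ≤ m and m ≤ g, g = m. Since a = g, a = m. c divides w and w divides a, hence c divides a. Because c = q, q divides a. Since n divides a, lcm(n, q) divides a. Since a = m, lcm(n, q) divides m.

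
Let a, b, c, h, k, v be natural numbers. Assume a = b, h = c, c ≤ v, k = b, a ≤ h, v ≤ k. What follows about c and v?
c = v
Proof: k = b and v ≤ k, hence v ≤ b. From h = c and a ≤ h, a ≤ c. a = b, so b ≤ c. v ≤ b, so v ≤ c. c ≤ v, so c = v.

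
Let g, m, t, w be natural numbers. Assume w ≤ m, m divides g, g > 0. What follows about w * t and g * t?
w * t ≤ g * t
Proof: m divides g and g > 0, hence m ≤ g. w ≤ m, so w ≤ g. By multiplying by a non-negative, w * t ≤ g * t.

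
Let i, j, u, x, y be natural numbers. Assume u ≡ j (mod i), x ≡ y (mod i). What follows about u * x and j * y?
u * x ≡ j * y (mod i)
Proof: Because u ≡ j (mod i) and x ≡ y (mod i), by multiplying congruences, u * x ≡ j * y (mod i).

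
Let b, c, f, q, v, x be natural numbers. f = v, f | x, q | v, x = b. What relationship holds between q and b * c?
q | b * c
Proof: f = v and f | x, thus v | x. Since x = b, v | b. q | v, so q | b. Then q | b * c.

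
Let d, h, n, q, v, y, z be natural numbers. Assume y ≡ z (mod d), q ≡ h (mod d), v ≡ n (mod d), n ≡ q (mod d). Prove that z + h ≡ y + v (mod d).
From v ≡ n (mod d) and n ≡ q (mod d), v ≡ q (mod d). q ≡ h (mod d), so v ≡ h (mod d). y ≡ z (mod d), so y + v ≡ z + h (mod d). Then z + h ≡ y + v (mod d).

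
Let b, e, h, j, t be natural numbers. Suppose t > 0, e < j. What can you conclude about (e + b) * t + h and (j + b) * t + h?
(e + b) * t + h < (j + b) * t + h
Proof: Because e < j, e + b < j + b. t > 0, so (e + b) * t < (j + b) * t. Then (e + b) * t + h < (j + b) * t + h.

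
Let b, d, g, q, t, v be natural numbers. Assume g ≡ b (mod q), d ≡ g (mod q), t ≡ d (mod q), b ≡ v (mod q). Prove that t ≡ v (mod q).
Since t ≡ d (mod q) and d ≡ g (mod q), t ≡ g (mod q). g ≡ b (mod q), so t ≡ b (mod q). b ≡ v (mod q), so t ≡ v (mod q).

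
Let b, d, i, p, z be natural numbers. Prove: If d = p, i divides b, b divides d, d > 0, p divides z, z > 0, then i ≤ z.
i divides b and b divides d, therefore i divides d. d > 0, so i ≤ d. Because d = p, i ≤ p. p divides z and z > 0, so p ≤ z. i ≤ p, so i ≤ z.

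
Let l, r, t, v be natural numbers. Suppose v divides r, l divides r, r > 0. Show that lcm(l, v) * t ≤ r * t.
Because l divides r and v divides r, lcm(l, v) divides r. r > 0, so lcm(l, v) ≤ r. By multiplying by a non-negative, lcm(l, v) * t ≤ r * t.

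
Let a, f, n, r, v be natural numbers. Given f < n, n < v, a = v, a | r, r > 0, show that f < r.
From a = v and a | r, v | r. Since r > 0, v ≤ r. Since n < v, n < r. f < n, so f < r.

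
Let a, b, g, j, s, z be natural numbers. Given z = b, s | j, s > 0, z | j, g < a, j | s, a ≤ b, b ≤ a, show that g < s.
Because b ≤ a and a ≤ b, b = a. Since z = b, z = a. j | s and s | j, thus j = s. z | j, so z | s. s > 0, so z ≤ s. Since z = a, a ≤ s. g < a, so g < s.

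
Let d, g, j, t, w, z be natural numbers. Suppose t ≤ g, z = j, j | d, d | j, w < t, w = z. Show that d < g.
From j | d and d | j, j = d. w = z and z = j, hence w = j. Since w < t, j < t. From j = d, d < t. Since t ≤ g, d < g.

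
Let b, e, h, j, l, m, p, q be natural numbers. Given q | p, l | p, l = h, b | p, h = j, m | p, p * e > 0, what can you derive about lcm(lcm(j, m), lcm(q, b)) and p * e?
lcm(lcm(j, m), lcm(q, b)) ≤ p * e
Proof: Because l = h and h = j, l = j. l | p, so j | p. Since m | p, lcm(j, m) | p. From q | p and b | p, lcm(q, b) | p. Since lcm(j, m) | p, lcm(lcm(j, m), lcm(q, b)) | p. Then lcm(lcm(j, m), lcm(q, b)) | p * e. Since p * e > 0, lcm(lcm(j, m), lcm(q, b)) ≤ p * e.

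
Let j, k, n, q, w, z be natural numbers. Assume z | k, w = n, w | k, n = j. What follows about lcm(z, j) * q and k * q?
lcm(z, j) * q | k * q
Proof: From w = n and n = j, w = j. w | k, so j | k. Since z | k, lcm(z, j) | k. Then lcm(z, j) * q | k * q.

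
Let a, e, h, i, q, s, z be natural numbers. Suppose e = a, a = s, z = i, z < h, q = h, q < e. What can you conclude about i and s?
i < s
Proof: Because e = a and a = s, e = s. Since z = i and z < h, i < h. q = h and q < e, hence h < e. i < h, so i < e. Since e = s, i < s.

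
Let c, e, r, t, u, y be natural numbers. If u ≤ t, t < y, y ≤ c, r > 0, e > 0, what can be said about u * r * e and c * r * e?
u * r * e < c * r * e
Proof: t < y and y ≤ c, hence t < c. Since u ≤ t, u < c. r > 0, so u * r < c * r. e > 0, so u * r * e < c * r * e.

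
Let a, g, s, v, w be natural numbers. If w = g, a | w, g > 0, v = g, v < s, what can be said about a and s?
a < s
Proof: w = g and a | w, therefore a | g. Since g > 0, a ≤ g. v = g and v < s, therefore g < s. Since a ≤ g, a < s.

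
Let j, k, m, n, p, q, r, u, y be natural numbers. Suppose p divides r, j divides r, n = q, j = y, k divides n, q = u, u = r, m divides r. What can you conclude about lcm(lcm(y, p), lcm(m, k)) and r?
lcm(lcm(y, p), lcm(m, k)) divides r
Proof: Because j = y and j divides r, y divides r. Since p divides r, lcm(y, p) divides r. From q = u and u = r, q = r. Because n = q and k divides n, k divides q. q = r, so k divides r. From m divides r, lcm(m, k) divides r. Since lcm(y, p) divides r, lcm(lcm(y, p), lcm(m, k)) divides r.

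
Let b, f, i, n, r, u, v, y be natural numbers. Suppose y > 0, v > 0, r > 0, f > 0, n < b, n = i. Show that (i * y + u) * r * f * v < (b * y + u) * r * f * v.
Because n = i and n < b, i < b. From y > 0, by multiplying by a positive, i * y < b * y. Then i * y + u < b * y + u. Combined with r > 0, by multiplying by a positive, (i * y + u) * r < (b * y + u) * r. Since f > 0, by multiplying by a positive, (i * y + u) * r * f < (b * y + u) * r * f. Since v > 0, by multiplying by a positive, (i * y + u) * r * f * v < (b * y + u) * r * f * v.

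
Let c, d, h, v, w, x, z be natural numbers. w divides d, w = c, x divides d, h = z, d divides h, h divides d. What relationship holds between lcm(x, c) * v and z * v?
lcm(x, c) * v divides z * v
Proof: d divides h and h divides d, thus d = h. h = z, so d = z. Because w = c and w divides d, c divides d. Since x divides d, lcm(x, c) divides d. d = z, so lcm(x, c) divides z. Then lcm(x, c) * v divides z * v.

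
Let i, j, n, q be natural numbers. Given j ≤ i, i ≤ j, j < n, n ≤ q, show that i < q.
Since j ≤ i and i ≤ j, j = i. Since j < n and n ≤ q, j < q. j = i, so i < q.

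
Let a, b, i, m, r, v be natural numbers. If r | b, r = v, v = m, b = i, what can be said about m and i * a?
m | i * a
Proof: From b = i and r | b, r | i. r = v, so v | i. v = m, so m | i. Then m | i * a.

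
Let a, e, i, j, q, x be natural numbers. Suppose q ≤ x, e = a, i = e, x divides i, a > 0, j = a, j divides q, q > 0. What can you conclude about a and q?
a = q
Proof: From i = e and x divides i, x divides e. e = a, so x divides a. Since a > 0, x ≤ a. Since q ≤ x, q ≤ a. Because j = a and j divides q, a divides q. q > 0, so a ≤ q. Since q ≤ a, q = a. Then a = q.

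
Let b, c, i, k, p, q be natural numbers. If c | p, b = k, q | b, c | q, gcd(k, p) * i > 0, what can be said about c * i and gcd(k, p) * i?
c * i ≤ gcd(k, p) * i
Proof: c | q and q | b, hence c | b. Since b = k, c | k. Since c | p, c | gcd(k, p). Then c * i | gcd(k, p) * i. Since gcd(k, p) * i > 0, c * i ≤ gcd(k, p) * i.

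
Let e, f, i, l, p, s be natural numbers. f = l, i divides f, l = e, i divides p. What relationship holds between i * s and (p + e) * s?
i * s divides (p + e) * s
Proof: Since f = l and l = e, f = e. Because i divides f, i divides e. Because i divides p, i divides p + e. Then i * s divides (p + e) * s.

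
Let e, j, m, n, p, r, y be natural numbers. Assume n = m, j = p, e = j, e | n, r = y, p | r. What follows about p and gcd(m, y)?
p | gcd(m, y)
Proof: e = j and e | n, thus j | n. Since j = p, p | n. n = m, so p | m. r = y and p | r, therefore p | y. Since p | m, p | gcd(m, y).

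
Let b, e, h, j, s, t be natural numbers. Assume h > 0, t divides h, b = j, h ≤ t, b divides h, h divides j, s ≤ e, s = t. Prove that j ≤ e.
Because t divides h and h > 0, t ≤ h. h ≤ t, so t = h. From b = j and b divides h, j divides h. Since h divides j, h = j. t = h, so t = j. s = t and s ≤ e, hence t ≤ e. Since t = j, j ≤ e.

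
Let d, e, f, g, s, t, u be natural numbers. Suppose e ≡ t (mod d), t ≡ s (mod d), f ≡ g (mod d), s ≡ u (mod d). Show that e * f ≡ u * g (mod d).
Since e ≡ t (mod d) and t ≡ s (mod d), e ≡ s (mod d). Since s ≡ u (mod d), e ≡ u (mod d). Since f ≡ g (mod d), by multiplying congruences, e * f ≡ u * g (mod d).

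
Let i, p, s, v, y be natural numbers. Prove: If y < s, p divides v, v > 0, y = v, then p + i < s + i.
Since p divides v and v > 0, p ≤ v. Because y = v and y < s, v < s. Because p ≤ v, p < s. Then p + i < s + i.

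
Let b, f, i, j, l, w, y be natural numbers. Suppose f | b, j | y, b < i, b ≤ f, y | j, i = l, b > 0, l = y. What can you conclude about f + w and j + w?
f + w < j + w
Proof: From i = l and l = y, i = y. From y | j and j | y, y = j. i = y, so i = j. f | b and b > 0, therefore f ≤ b. b ≤ f, so b = f. b < i, so f < i. i = j, so f < j. Then f + w < j + w.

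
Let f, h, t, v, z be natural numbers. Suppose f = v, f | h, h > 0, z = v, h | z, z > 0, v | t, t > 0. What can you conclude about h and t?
h ≤ t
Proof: From f = v and f | h, v | h. h > 0, so v ≤ h. h | z and z > 0, hence h ≤ z. z = v, so h ≤ v. Because v ≤ h, v = h. v | t and t > 0, therefore v ≤ t. Since v = h, h ≤ t.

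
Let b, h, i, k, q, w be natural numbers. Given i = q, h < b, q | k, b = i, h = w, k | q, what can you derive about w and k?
w < k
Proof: From b = i and i = q, b = q. Since q | k and k | q, q = k. Since b = q, b = k. h = w and h < b, so w < b. b = k, so w < k.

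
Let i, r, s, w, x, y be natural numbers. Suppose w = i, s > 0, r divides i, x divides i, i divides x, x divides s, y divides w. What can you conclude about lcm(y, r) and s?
lcm(y, r) ≤ s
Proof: From w = i and y divides w, y divides i. r divides i, so lcm(y, r) divides i. x divides i and i divides x, thus x = i. From x divides s, i divides s. Since lcm(y, r) divides i, lcm(y, r) divides s. Since s > 0, lcm(y, r) ≤ s.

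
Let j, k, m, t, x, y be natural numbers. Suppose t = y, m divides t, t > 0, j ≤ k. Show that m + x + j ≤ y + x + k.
m divides t and t > 0, therefore m ≤ t. t = y, so m ≤ y. Then m + x ≤ y + x. From j ≤ k, m + x + j ≤ y + x + k.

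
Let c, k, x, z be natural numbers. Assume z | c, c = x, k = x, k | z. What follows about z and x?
z = x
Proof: c = x and z | c, therefore z | x. From k = x and k | z, x | z. z | x, so z = x.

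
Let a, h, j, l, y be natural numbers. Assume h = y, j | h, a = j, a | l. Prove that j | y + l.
From h = y and j | h, j | y. Since a = j and a | l, j | l. Since j | y, j | y + l.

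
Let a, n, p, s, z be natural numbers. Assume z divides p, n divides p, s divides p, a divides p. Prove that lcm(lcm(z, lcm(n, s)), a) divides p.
n divides p and s divides p, hence lcm(n, s) divides p. z divides p, so lcm(z, lcm(n, s)) divides p. a divides p, so lcm(lcm(z, lcm(n, s)), a) divides p.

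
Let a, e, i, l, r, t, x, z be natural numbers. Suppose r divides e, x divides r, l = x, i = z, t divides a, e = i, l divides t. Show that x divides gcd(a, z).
Since l = x and l divides t, x divides t. Since t divides a, x divides a. From e = i and r divides e, r divides i. Since i = z, r divides z. Since x divides r, x divides z. x divides a, so x divides gcd(a, z).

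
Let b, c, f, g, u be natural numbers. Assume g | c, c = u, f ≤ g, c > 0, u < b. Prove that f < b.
g | c and c > 0, thus g ≤ c. Since c = u, g ≤ u. Since f ≤ g, f ≤ u. u < b, so f < b.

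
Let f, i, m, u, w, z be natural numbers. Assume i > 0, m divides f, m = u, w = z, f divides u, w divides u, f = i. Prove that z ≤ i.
Because m = u and m divides f, u divides f. f divides u, so u = f. f = i, so u = i. Because w = z and w divides u, z divides u. u = i, so z divides i. Since i > 0, z ≤ i.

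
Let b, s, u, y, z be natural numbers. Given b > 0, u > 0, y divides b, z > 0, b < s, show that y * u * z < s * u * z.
From y divides b and b > 0, y ≤ b. b < s, so y < s. From u > 0, by multiplying by a positive, y * u < s * u. From z > 0, by multiplying by a positive, y * u * z < s * u * z.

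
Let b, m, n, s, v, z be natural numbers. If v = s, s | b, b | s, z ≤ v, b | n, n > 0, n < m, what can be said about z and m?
z < m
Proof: s | b and b | s, therefore s = b. v = s, so v = b. z ≤ v, so z ≤ b. b | n and n > 0, hence b ≤ n. Since n < m, b < m. z ≤ b, so z < m.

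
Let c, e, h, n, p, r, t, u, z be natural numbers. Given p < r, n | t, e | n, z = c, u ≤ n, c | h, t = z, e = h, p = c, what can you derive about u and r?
u < r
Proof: Because e = h and e | n, h | n. c | h, so c | n. t = z and z = c, thus t = c. Since n | t, n | c. Because c | n, c = n. From p = c and p < r, c < r. Since c = n, n < r. u ≤ n, so u < r.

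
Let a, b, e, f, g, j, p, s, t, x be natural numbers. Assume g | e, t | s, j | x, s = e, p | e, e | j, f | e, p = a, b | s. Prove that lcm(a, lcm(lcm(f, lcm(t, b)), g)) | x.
Because p = a and p | e, a | e. Since t | s and b | s, lcm(t, b) | s. Because s = e, lcm(t, b) | e. Since f | e, lcm(f, lcm(t, b)) | e. g | e, so lcm(lcm(f, lcm(t, b)), g) | e. Since a | e, lcm(a, lcm(lcm(f, lcm(t, b)), g)) | e. Since e | j, lcm(a, lcm(lcm(f, lcm(t, b)), g)) | j. Since j | x, lcm(a, lcm(lcm(f, lcm(t, b)), g)) | x.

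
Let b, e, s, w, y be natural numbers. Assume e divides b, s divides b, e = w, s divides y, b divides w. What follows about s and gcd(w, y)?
s divides gcd(w, y)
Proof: Since e = w and e divides b, w divides b. b divides w, so b = w. Since s divides b, s divides w. s divides y, so s divides gcd(w, y).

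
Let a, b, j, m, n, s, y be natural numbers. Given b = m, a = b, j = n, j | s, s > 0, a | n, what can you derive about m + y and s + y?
m + y ≤ s + y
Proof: Because a = b and b = m, a = m. From j = n and j | s, n | s. Since a | n, a | s. Since s > 0, a ≤ s. Since a = m, m ≤ s. Then m + y ≤ s + y.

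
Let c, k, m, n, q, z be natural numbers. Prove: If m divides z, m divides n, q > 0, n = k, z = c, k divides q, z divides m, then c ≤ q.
m divides z and z divides m, so m = z. Since z = c, m = c. n = k and m divides n, so m divides k. Because m = c, c divides k. Since k divides q, c divides q. q > 0, so c ≤ q.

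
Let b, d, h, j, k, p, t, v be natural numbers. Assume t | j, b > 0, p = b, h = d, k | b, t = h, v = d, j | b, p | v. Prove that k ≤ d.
v = d and p | v, hence p | d. p = b, so b | d. t = h and h = d, therefore t = d. Since t | j, d | j. j | b, so d | b. b | d, so b = d. k | b and b > 0, hence k ≤ b. Since b = d, k ≤ d.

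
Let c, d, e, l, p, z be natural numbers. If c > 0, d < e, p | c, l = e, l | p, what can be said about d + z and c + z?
d + z < c + z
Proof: l | p and p | c, hence l | c. From c > 0, l ≤ c. l = e, so e ≤ c. d < e, so d < c. Then d + z < c + z.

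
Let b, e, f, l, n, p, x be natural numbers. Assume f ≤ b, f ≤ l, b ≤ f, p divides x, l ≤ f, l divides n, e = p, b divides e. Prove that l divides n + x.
b ≤ f and f ≤ b, so b = f. f ≤ l and l ≤ f, so f = l. b = f, so b = l. e = p and b divides e, thus b divides p. Since p divides x, b divides x. Since b = l, l divides x. Since l divides n, l divides n + x.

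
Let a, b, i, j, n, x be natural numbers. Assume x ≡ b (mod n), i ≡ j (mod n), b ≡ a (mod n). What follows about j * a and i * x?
j * a ≡ i * x (mod n)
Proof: x ≡ b (mod n) and b ≡ a (mod n), thus x ≡ a (mod n). Since i ≡ j (mod n), i * x ≡ j * a (mod n). Then j * a ≡ i * x (mod n).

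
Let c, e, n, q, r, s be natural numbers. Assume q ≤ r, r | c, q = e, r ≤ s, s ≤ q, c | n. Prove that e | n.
r ≤ s and s ≤ q, therefore r ≤ q. q ≤ r, so r = q. Because q = e, r = e. r | c and c | n, hence r | n. Because r = e, e | n.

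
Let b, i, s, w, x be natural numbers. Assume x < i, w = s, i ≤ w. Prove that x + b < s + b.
w = s and i ≤ w, thus i ≤ s. Because x < i, x < s. Then x + b < s + b.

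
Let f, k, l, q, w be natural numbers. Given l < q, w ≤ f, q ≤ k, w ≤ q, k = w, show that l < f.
Since k = w and q ≤ k, q ≤ w. Since w ≤ q, w = q. w ≤ f, so q ≤ f. Since l < q, l < f.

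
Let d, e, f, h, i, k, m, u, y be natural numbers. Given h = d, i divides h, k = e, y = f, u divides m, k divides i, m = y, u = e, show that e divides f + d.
Since m = y and u divides m, u divides y. Since y = f, u divides f. From u = e, e divides f. Because h = d and i divides h, i divides d. Since k divides i, k divides d. Because k = e, e divides d. From e divides f, e divides f + d.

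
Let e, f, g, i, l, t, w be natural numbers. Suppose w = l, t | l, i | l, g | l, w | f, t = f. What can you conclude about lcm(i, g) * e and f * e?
lcm(i, g) * e | f * e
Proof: w = l and w | f, thus l | f. t = f and t | l, thus f | l. Since l | f, l = f. From i | l and g | l, lcm(i, g) | l. Because l = f, lcm(i, g) | f. Then lcm(i, g) * e | f * e.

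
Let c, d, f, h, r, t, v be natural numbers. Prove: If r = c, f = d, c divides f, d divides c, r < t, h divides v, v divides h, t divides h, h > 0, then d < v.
Since f = d and c divides f, c divides d. d divides c, so c = d. r = c, so r = d. From r < t, d < t. h divides v and v divides h, hence h = v. From t divides h and h > 0, t ≤ h. h = v, so t ≤ v. Since d < t, d < v.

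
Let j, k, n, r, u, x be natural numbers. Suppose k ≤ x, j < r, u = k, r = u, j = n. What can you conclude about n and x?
n < x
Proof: r = u and u = k, so r = k. j < r, so j < k. Since j = n, n < k. Since k ≤ x, n < x.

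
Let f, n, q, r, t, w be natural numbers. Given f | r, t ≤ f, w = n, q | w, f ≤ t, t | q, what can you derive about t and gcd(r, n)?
t | gcd(r, n)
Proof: Because f ≤ t and t ≤ f, f = t. Since f | r, t | r. t | q and q | w, therefore t | w. w = n, so t | n. Since t | r, t | gcd(r, n).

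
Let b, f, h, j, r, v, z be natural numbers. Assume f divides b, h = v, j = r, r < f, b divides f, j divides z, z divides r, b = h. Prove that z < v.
f divides b and b divides f, hence f = b. From b = h, f = h. Since h = v, f = v. From j = r and j divides z, r divides z. Since z divides r, r = z. r < f, so z < f. Since f = v, z < v.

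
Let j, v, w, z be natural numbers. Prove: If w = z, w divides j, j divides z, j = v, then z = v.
From w = z and w divides j, z divides j. j divides z, so z = j. From j = v, z = v.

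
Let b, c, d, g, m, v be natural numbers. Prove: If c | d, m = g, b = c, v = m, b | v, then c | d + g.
v = m and b | v, thus b | m. Since b = c, c | m. Since m = g, c | g. Since c | d, c | d + g.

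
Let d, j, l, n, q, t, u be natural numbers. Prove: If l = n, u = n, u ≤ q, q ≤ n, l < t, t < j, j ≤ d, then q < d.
u = n and u ≤ q, hence n ≤ q. Since q ≤ n, n = q. l = n, so l = q. From l < t and t < j, l < j. Since l = q, q < j. Since j ≤ d, q < d.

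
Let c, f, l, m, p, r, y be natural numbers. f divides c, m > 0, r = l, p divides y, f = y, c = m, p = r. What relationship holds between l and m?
l ≤ m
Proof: Because p = r and r = l, p = l. c = m and f divides c, therefore f divides m. f = y, so y divides m. Because p divides y, p divides m. m > 0, so p ≤ m. Since p = l, l ≤ m.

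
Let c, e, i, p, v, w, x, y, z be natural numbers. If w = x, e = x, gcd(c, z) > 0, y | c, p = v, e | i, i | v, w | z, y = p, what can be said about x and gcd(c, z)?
x ≤ gcd(c, z)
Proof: e | i and i | v, therefore e | v. e = x, so x | v. From y = p and p = v, y = v. Since y | c, v | c. x | v, so x | c. Because w = x and w | z, x | z. x | c, so x | gcd(c, z). Since gcd(c, z) > 0, x ≤ gcd(c, z).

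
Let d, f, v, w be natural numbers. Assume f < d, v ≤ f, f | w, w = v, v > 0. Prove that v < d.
Because w = v and f | w, f | v. Since v > 0, f ≤ v. v ≤ f, so f = v. Since f < d, v < d.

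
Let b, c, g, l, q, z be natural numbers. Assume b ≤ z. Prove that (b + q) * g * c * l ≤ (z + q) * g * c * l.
b ≤ z, so b + q ≤ z + q. By multiplying by a non-negative, (b + q) * g ≤ (z + q) * g. By multiplying by a non-negative, (b + q) * g * c ≤ (z + q) * g * c. By multiplying by a non-negative, (b + q) * g * c * l ≤ (z + q) * g * c * l.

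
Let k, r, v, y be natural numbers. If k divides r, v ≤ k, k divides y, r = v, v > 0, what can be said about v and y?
v divides y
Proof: r = v and k divides r, so k divides v. v > 0, so k ≤ v. Since v ≤ k, k = v. k divides y, so v divides y.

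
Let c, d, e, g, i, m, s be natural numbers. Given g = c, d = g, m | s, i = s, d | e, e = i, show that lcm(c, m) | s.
d = g and g = c, so d = c. e = i and d | e, hence d | i. i = s, so d | s. Since d = c, c | s. Because m | s, lcm(c, m) | s.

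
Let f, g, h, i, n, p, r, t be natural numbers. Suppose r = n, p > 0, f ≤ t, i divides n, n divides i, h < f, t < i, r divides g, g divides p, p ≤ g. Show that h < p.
i divides n and n divides i, therefore i = n. f ≤ t and t < i, thus f < i. h < f, so h < i. i = n, so h < n. g divides p and p > 0, so g ≤ p. Since p ≤ g, g = p. From r = n and r divides g, n divides g. Since g = p, n divides p. Since p > 0, n ≤ p. Since h < n, h < p.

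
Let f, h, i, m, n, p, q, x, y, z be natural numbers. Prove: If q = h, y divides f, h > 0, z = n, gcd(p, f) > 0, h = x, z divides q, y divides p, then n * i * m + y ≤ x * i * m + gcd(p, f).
q = h and z divides q, so z divides h. z = n, so n divides h. Since h > 0, n ≤ h. Since h = x, n ≤ x. By multiplying by a non-negative, n * i ≤ x * i. By multiplying by a non-negative, n * i * m ≤ x * i * m. y divides p and y divides f, hence y divides gcd(p, f). Since gcd(p, f) > 0, y ≤ gcd(p, f). Because n * i * m ≤ x * i * m, n * i * m + y ≤ x * i * m + gcd(p, f).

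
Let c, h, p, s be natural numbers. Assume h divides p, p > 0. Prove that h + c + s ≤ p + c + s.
h divides p and p > 0, thus h ≤ p. Then h + c ≤ p + c. Then h + c + s ≤ p + c + s.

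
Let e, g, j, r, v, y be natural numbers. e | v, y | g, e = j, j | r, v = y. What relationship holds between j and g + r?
j | g + r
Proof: Since v = y and e | v, e | y. From y | g, e | g. Since e = j, j | g. j | r, so j | g + r.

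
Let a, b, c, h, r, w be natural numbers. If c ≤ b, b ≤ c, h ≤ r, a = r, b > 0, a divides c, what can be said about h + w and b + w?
h + w ≤ b + w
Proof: c ≤ b and b ≤ c, thus c = b. Since a divides c, a divides b. a = r, so r divides b. b > 0, so r ≤ b. h ≤ r, so h ≤ b. Then h + w ≤ b + w.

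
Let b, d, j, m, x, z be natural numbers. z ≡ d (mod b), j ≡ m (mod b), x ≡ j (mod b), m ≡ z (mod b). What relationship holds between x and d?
x ≡ d (mod b)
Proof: x ≡ j (mod b) and j ≡ m (mod b), thus x ≡ m (mod b). m ≡ z (mod b), so x ≡ z (mod b). z ≡ d (mod b), so x ≡ d (mod b).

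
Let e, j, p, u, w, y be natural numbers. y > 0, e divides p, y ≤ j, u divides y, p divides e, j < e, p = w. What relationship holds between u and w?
u < w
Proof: From e divides p and p divides e, e = p. Since p = w, e = w. u divides y and y > 0, hence u ≤ y. y ≤ j and j < e, therefore y < e. Because u ≤ y, u < e. e = w, so u < w.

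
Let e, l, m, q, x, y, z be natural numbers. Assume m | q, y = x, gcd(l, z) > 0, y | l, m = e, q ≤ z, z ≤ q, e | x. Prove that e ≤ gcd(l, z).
y = x and y | l, hence x | l. Since e | x, e | l. q ≤ z and z ≤ q, therefore q = z. m = e and m | q, therefore e | q. Since q = z, e | z. Since e | l, e | gcd(l, z). Since gcd(l, z) > 0, e ≤ gcd(l, z).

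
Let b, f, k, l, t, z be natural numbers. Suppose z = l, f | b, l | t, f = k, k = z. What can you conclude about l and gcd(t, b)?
l | gcd(t, b)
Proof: k = z and z = l, so k = l. From f = k and f | b, k | b. Since k = l, l | b. l | t, so l | gcd(t, b).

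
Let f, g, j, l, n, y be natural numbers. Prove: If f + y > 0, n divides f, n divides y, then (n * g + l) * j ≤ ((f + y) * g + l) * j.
n divides f and n divides y, therefore n divides f + y. f + y > 0, so n ≤ f + y. By multiplying by a non-negative, n * g ≤ (f + y) * g. Then n * g + l ≤ (f + y) * g + l. By multiplying by a non-negative, (n * g + l) * j ≤ ((f + y) * g + l) * j.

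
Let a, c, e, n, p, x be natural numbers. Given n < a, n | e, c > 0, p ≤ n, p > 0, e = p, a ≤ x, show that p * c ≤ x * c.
From e = p and n | e, n | p. Because p > 0, n ≤ p. Since p ≤ n, n = p. n < a, so p < a. From a ≤ x, p < x. Since c > 0, p * c < x * c. Then p * c ≤ x * c.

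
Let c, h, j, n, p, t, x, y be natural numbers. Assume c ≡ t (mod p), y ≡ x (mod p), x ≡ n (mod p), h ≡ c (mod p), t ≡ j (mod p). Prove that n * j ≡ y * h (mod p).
From y ≡ x (mod p) and x ≡ n (mod p), y ≡ n (mod p). Since h ≡ c (mod p) and c ≡ t (mod p), h ≡ t (mod p). t ≡ j (mod p), so h ≡ j (mod p). Combining with y ≡ n (mod p), by multiplying congruences, y * h ≡ n * j (mod p). Then n * j ≡ y * h (mod p).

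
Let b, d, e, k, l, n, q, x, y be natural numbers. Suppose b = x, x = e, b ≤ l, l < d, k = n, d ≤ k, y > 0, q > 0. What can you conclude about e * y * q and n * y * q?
e * y * q < n * y * q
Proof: Because b = x and x = e, b = e. b ≤ l and l < d, thus b < d. k = n and d ≤ k, thus d ≤ n. Since b < d, b < n. Since b = e, e < n. Because y > 0, e * y < n * y. Since q > 0, e * y * q < n * y * q.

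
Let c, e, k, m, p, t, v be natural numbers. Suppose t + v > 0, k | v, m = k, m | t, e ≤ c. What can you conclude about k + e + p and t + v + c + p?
k + e + p ≤ t + v + c + p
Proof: m = k and m | t, thus k | t. Since k | v, k | t + v. t + v > 0, so k ≤ t + v. From e ≤ c, k + e ≤ t + v + c. Then k + e + p ≤ t + v + c + p.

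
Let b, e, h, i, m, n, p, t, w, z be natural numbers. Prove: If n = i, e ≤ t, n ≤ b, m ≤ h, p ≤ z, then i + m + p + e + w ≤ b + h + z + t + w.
Since n = i and n ≤ b, i ≤ b. Because m ≤ h and p ≤ z, m + p ≤ h + z. Since e ≤ t, m + p + e ≤ h + z + t. Then m + p + e + w ≤ h + z + t + w. From i ≤ b, i + m + p + e + w ≤ b + h + z + t + w.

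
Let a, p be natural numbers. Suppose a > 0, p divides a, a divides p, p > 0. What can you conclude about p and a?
p = a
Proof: From a divides p and p > 0, a ≤ p. Because p divides a and a > 0, p ≤ a. Since a ≤ p, a = p. Then p = a.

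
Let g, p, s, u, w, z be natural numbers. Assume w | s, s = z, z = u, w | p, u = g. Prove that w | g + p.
Because s = z and z = u, s = u. Since w | s, w | u. Because u = g, w | g. Since w | p, w | g + p.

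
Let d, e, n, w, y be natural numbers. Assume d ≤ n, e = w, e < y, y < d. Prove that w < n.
From y < d and d ≤ n, y < n. Since e < y, e < n. Since e = w, w < n.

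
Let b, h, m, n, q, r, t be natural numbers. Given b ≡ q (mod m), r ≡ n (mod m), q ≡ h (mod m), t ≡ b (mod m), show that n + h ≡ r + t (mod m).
From t ≡ b (mod m) and b ≡ q (mod m), t ≡ q (mod m). Since q ≡ h (mod m), t ≡ h (mod m). Combined with r ≡ n (mod m), by adding congruences, r + t ≡ n + h (mod m). Then n + h ≡ r + t (mod m).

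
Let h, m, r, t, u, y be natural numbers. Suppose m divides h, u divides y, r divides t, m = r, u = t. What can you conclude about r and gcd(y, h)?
r divides gcd(y, h)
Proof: u = t and u divides y, hence t divides y. Since r divides t, r divides y. Because m = r and m divides h, r divides h. r divides y, so r divides gcd(y, h).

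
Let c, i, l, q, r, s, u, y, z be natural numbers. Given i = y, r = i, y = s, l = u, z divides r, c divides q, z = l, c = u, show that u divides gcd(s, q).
Since r = i and i = y, r = y. Since y = s, r = s. From z = l and z divides r, l divides r. r = s, so l divides s. Since l = u, u divides s. Since c = u and c divides q, u divides q. u divides s, so u divides gcd(s, q).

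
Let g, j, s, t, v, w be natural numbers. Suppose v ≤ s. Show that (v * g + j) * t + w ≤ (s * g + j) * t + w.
v ≤ s, therefore v * g ≤ s * g. Then v * g + j ≤ s * g + j. Then (v * g + j) * t ≤ (s * g + j) * t. Then (v * g + j) * t + w ≤ (s * g + j) * t + w.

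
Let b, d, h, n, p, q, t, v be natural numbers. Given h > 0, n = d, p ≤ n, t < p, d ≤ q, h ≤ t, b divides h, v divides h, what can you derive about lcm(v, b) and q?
lcm(v, b) < q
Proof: v divides h and b divides h, thus lcm(v, b) divides h. Since h > 0, lcm(v, b) ≤ h. t < p and p ≤ n, thus t < n. Because n = d, t < d. From h ≤ t, h < d. Since d ≤ q, h < q. lcm(v, b) ≤ h, so lcm(v, b) < q.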